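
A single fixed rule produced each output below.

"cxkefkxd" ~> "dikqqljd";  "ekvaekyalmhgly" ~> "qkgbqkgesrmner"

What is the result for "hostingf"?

Rule — swap each adjacent pair of characters (1↔2, 3↔4, ...), then shift every letter 6 places forward in the alphabet (wrapping around).
Applying both steps to "hostingf": "ohtsnifg", then "unzytolm".

unzytolm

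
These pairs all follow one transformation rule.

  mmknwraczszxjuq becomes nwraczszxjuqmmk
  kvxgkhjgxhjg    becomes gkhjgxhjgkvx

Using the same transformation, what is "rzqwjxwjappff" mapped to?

Rule — move the first 3 characters to the end (rotate left by 3).
For "rzqwjxwjappff" the result is "wjxwjappffrzq".

wjxwjappffrzq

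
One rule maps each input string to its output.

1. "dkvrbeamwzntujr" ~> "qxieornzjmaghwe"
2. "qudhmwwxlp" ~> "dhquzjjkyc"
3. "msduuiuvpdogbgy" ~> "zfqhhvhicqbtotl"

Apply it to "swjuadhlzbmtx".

Rule — shift every letter 13 places forward in the alphabet (wrapping around) — i.e. ROT13.
For "swjuadhlzbmtx" the result is "fjwhnquymozgk".

fjwhnquymozgk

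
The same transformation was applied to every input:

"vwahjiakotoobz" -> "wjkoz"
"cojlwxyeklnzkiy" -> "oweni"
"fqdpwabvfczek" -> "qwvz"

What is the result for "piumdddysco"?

idyo

Rule — keep one character in every 3, starting at position 2 (positions 2nd, 5th, 8th, ...).
Applying that to "piumdddysco" gives "idyo".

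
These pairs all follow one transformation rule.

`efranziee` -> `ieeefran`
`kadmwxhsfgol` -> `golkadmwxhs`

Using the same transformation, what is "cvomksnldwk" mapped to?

The transformation: move the last 3 characters to the front (rotate right by 3), then delete the last character.
Starting from "cvomksnldwk": after the first operation, "dwkcvomksnl"; after the second, "dwkcvomksn".
(Check on "efranziee": → "ieeefranz" → "ieeefran" ✓)

dwkcvomksn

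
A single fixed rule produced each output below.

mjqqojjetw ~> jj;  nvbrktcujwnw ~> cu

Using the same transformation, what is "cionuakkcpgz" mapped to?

kk

Looking at the pairs, the operation is to swap the front and back halves of the string, then keep only the first 2 characters.
On "cionuakkcpgz": the first step gives "kkcpgzcionua", and the second then gives "kk".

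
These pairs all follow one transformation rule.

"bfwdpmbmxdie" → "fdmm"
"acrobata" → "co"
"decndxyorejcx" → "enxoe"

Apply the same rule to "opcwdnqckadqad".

The pattern: delete the last 3 characters, then keep every other character starting from the second (positions 2nd, 4th, 6th, ...).
Working it through for "opcwdnqckadqad": intermediate "opcwdnqckad", final "pwnca".

pwnca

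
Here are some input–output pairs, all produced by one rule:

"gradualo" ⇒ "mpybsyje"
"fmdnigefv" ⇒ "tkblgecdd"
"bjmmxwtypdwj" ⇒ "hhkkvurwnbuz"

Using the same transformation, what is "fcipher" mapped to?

pagnfcd

In each case the input is transformed by: shift every letter 2 places backward in the alphabet (wrapping around), then swap the first and last characters.
Starting from "fcipher": after the first operation, "dagnfcp"; after the second, "pagnfcd".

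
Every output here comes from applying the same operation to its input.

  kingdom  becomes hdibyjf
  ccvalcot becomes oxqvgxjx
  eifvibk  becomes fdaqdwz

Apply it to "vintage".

In each case the input is transformed by: shift every letter 5 places backward in the alphabet (wrapping around), then swap the first and last characters.
For "vintage", step one produces "qdiovbz"; step two turns that into "zdiovbq".

zdiovbq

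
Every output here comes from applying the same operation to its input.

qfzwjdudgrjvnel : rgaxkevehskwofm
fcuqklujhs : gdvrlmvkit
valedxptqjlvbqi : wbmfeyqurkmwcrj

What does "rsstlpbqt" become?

sttumqcru

In each case the input is transformed by: shift every letter 1 place forward in the alphabet (wrapping around).
Applying that to "rsstlpbqt" gives "sttumqcru".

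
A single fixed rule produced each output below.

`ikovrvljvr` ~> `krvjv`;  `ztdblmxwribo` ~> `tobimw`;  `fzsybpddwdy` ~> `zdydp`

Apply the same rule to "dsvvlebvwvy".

svvve

The transformation: keep every other character starting from the second (positions 2nd, 4th, 6th, ...), then take characters alternately from the front and the back (1st, last, 2nd, 2nd-last, ...).
"dsvvlebvwvy" → "svevv" → "svvve".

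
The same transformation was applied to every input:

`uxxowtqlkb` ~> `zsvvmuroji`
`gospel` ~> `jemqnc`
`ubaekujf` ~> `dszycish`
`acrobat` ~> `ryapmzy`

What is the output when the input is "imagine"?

cgkyegl

Each output is the input with this applied: move the last character to the front, then shift every letter 2 places backward in the alphabet (wrapping around).
For "imagine", step one produces "eimagin"; step two turns that into "cgkyegl".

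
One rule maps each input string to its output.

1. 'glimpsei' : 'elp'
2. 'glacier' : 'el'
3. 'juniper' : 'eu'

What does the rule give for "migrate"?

Each output is the input with this applied: move the last 3 characters to the front (rotate right by 3), then keep one character in every 3, starting at position 2 (positions 2nd, 5th, 8th, ...).
Doing the same to "migrate": "ti".

ti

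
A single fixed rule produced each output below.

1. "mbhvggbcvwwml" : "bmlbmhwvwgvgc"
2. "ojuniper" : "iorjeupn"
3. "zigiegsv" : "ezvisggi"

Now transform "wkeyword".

wwdkreoy

The transformation: take characters alternately from the front and the back (1st, last, 2nd, 2nd-last, ...), then move the last character to the front.
For "wkeyword", step one produces "wdkreoyw"; step two turns that into "wwdkreoy".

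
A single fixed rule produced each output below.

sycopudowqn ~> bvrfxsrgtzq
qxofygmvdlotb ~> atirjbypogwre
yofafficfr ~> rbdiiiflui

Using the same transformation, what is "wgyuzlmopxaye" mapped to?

Each output is the input with this applied: swap each adjacent pair of characters (1↔2, 3↔4, ...), then shift every letter 3 places forward in the alphabet (wrapping around).
For "wgyuzlmopxaye" the result is "jzxbocrpasbdh".

jzxbocrpasbdh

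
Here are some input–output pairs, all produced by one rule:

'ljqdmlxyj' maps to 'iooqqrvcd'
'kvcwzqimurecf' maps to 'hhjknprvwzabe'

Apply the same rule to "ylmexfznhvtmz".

Looking at the pairs, the operation is to sort the characters into alphabetical order, then shift every letter 5 places forward in the alphabet (wrapping around).
Working it through for "ylmexfznhvtmz": intermediate "efhlmmntvxyzz", final "jkmqrrsyacdee".

jkmqrrsyacdee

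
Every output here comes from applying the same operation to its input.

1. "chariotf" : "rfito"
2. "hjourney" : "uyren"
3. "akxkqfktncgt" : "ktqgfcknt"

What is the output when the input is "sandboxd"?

ddbxo

Rule — delete the first 3 characters, then take characters alternately from the front and the back (1st, last, 2nd, 2nd-last, ...).
Applying both steps to "sandboxd": "dboxd", then "ddbxo".
(Check on "chariotf": → "riotf" → "rfito" ✓)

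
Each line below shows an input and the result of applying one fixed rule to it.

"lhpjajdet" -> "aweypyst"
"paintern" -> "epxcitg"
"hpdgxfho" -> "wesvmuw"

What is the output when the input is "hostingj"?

wdhixcv

The pattern: shift every letter 11 places backward in the alphabet (wrapping around), then delete the last character.
Working it through for "hostingj": intermediate "wdhixcvy", final "wdhixcv".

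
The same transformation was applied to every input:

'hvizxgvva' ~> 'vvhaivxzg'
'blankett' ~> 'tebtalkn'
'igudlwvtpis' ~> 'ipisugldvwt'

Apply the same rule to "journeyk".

yejkuonr

The transformation: move the last 3 characters to the front (rotate right by 3), then swap each adjacent pair of characters (1↔2, 3↔4, ...).
"journeyk" → "yejkuonr".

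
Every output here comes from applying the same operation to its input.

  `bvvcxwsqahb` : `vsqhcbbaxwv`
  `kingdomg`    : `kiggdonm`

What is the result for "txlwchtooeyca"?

ttoolheccayxw

Rule — sort the characters into reverse alphabetical order, then move the first 3 characters to the end (rotate left by 3).
Starting from "txlwchtooeyca": after the first operation, "yxwttoolhecca"; after the second, "ttoolheccayxw".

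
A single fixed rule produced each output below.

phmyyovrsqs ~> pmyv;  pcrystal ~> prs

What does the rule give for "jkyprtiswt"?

jyri

The pattern: delete the last 3 characters, then keep every other character starting from the first (positions 1st, 3rd, 5th, ...).
Starting from "jkyprtiswt": after the first operation, "jkyprti"; after the second, "jyri".
(Check on "phmyyovrsqs": → "phmyyovr" → "pmyv" ✓)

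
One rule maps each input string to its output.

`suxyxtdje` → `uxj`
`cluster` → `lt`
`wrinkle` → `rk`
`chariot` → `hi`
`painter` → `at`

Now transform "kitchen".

ih

Rule — keep one character in every 3, starting at position 2 (positions 2nd, 5th, 8th, ...).
Doing the same to "kitchen": "ih".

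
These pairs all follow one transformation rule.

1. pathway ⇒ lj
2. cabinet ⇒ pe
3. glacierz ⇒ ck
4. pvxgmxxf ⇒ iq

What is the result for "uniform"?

cx

In each case the input is transformed by: shift every letter 11 places forward in the alphabet (wrapping around), then keep only the last 2 characters.
Working it through for "uniform": intermediate "fytqzcx", final "cx".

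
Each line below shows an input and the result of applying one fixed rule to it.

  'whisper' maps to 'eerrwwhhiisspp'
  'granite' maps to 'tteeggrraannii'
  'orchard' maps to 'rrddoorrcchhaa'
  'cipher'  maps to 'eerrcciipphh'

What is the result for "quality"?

ttyyqquuaallii

In each case the input is transformed by: move the last 2 characters to the front (rotate right by 2), then double every character.
"quality" → "tyquali" → "ttyyqquuaallii".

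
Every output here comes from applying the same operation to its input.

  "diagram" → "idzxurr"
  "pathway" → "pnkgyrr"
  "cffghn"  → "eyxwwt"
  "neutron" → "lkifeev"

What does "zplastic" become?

In each case the input is transformed by: sort the characters into reverse alphabetical order, then shift every letter 9 places backward in the alphabet (wrapping around).
On "zplastic": the first step gives "ztsplica", and the second then gives "qkjgcztr".

qkjgcztr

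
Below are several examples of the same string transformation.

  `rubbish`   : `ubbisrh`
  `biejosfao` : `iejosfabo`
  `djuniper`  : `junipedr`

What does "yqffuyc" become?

qffuyyc

The transformation: swap the first and last characters, then move the first character to the end.
Working it through for "yqffuyc": intermediate "cqffuyy", final "qffuyyc".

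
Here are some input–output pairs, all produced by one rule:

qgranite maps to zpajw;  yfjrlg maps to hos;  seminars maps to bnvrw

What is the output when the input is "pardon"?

The pattern: shift every letter 9 places forward in the alphabet (wrapping around), then delete the last 3 characters.
On "pardon" that produces "yja".

yja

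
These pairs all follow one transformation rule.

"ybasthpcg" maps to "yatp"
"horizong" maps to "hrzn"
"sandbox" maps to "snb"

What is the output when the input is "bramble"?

bab

The pattern: move the last character to the front, then keep every other character starting from the second (positions 2nd, 4th, 6th, ...).
Starting from "bramble": after the first operation, "ebrambl"; after the second, "bab".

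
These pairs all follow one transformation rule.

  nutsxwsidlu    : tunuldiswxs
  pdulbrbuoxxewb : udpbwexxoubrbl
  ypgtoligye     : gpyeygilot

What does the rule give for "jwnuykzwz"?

nwjzwzkyu

The pattern: move the first 3 characters to the end (rotate left by 3), then reverse the string.
Applying both steps to "jwnuykzwz": "uykzwzjwn", then "nwjzwzkyu".
(Check on "pdulbrbuoxxewb": → "lbrbuoxxewbpdu" → "udpbwexxoubrbl" ✓)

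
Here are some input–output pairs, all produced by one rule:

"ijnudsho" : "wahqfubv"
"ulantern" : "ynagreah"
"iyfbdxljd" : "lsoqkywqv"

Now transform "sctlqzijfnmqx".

The rule is to move the first character to the end, then shift every letter 13 places forward in the alphabet (wrapping around) — i.e. ROT13.
Working it through for "sctlqzijfnmqx": intermediate "ctlqzijfnmqxs", final "pgydmvwsazdkf".

pgydmvwsazdkf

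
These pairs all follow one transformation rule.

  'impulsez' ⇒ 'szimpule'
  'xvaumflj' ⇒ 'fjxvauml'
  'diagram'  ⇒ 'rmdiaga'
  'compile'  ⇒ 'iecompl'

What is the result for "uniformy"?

Rule — move the last 2 characters to the front (rotate right by 2), then swap the first and last characters.
On "uniformy": the first step gives "myunifor", and the second then gives "ryunifom".

ryunifom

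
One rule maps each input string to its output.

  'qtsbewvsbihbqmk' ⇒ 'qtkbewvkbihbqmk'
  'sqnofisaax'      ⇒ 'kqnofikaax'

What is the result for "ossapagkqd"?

okkapagkqd

The transformation: replace every "s" with "k".
For "ossapagkqd" the result is "okkapagkqd".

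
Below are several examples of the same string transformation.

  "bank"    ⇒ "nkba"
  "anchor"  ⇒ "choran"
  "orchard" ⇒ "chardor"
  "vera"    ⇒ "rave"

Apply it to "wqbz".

What's happening: move the first 2 characters to the end (rotate left by 2).
"wqbz" → "bzwq".

bzwq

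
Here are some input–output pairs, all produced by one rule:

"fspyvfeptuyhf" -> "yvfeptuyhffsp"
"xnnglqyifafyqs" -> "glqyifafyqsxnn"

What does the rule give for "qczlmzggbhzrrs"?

lmzggbhzrrsqcz

The rule is to move the first 3 characters to the end (rotate left by 3).
"qczlmzggbhzrrs" → "lmzggbhzrrsqcz".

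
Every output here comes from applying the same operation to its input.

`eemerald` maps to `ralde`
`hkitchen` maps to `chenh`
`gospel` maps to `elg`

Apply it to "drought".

In each case the input is transformed by: move the first character to the end, then delete the first 3 characters.
Starting from "drought": after the first operation, "roughtd"; after the second, "ghtd".

ghtd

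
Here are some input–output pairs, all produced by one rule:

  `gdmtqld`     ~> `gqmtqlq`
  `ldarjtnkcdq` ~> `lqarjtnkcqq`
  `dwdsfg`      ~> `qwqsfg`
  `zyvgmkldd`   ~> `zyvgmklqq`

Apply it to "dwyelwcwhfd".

qwyelwcwhfq

Looking at the pairs, the operation is to replace every "d" with "q".
So "dwyelwcwhfd" becomes "qwyelwcwhfq".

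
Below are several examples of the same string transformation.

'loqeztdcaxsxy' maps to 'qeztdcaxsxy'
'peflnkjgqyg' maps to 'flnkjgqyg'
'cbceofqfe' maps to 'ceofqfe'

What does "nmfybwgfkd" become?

fybwgfkd

Each output is the input with this applied: delete the first 2 characters.
Applying that to "nmfybwgfkd" gives "fybwgfkd".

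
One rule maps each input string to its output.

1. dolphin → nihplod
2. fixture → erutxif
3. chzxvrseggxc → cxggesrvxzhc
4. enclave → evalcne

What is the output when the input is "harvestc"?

ctsevrah

The pattern: reverse the string.
For "harvestc" the result is "ctsevrah".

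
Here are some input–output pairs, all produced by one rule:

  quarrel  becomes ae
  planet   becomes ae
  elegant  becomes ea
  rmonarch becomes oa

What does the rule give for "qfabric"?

ai

Rule — delete the first 2 characters, then keep only the vowels.
On "qfabric": the first step gives "abric", and the second then gives "ai".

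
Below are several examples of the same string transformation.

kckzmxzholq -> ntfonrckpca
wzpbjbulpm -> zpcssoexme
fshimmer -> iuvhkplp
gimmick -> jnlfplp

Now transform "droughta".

gduwrkxj

What's happening: shift every letter 3 places forward in the alphabet (wrapping around), then take characters alternately from the front and the back (1st, last, 2nd, 2nd-last, ...).
On "droughta": the first step gives "gurxjkwd", and the second then gives "gduwrkxj".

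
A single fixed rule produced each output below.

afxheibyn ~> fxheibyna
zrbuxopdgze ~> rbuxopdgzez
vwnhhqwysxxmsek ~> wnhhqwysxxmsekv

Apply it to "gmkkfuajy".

The rule is to move the first character to the end.
Applying that to "gmkkfuajy" gives "mkkfuajyg".

mkkfuajyg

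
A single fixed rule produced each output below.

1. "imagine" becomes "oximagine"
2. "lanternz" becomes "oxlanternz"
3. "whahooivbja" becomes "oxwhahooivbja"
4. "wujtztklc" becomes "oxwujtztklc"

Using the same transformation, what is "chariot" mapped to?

The rule is to prepend "ox".
Doing the same to "chariot": "oxchariot".

oxchariot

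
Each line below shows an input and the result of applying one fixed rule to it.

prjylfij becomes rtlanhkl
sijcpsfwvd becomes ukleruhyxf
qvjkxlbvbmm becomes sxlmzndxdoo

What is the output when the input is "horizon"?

Rule — shift every letter 2 places forward in the alphabet (wrapping around).
"horizon" → "jqtkbqp".

jqtkbqp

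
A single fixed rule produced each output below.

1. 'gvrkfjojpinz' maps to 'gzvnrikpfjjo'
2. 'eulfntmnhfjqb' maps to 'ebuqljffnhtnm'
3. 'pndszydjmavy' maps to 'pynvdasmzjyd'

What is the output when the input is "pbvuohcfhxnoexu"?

pubxveuoonhxchf

Rule — take characters alternately from the front and the back (1st, last, 2nd, 2nd-last, ...).
So "pbvuohcfhxnoexu" becomes "pubxveuoonhxchf".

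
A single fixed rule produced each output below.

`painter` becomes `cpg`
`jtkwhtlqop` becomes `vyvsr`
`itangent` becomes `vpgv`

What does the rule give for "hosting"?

The pattern: keep every other character starting from the second (positions 2nd, 4th, 6th, ...), then shift every letter 2 places forward in the alphabet (wrapping around).
Working it through for "hosting": intermediate "otn", final "qvp".
(Check on "painter": → "ane" → "cpg" ✓)

qvp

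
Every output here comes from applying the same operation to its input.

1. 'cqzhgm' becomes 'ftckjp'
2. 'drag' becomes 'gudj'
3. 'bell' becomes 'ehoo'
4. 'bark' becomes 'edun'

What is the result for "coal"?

frdo

The rule is to shift every letter 3 places forward in the alphabet (wrapping around).
For "coal" the result is "frdo".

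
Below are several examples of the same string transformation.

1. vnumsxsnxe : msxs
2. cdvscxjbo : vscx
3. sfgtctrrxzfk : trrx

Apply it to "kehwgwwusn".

wgww

What's happening: delete the last 3 characters, then keep only the last 4 characters.
Applying both steps to "kehwgwwusn": "kehwgww", then "wgww".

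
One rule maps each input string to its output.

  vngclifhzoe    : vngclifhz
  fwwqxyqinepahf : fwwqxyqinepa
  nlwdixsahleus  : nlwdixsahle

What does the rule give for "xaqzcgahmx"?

xaqzcgah

The rule is to delete the last 2 characters.
Doing the same to "xaqzcgahmx": "xaqzcgah".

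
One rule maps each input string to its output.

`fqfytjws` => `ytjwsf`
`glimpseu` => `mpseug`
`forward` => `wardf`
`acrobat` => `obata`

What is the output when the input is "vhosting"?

stingv

The transformation: move the first 3 characters to the end (rotate left by 3), then delete the last 2 characters.
"vhosting" → "stingvho" → "stingv".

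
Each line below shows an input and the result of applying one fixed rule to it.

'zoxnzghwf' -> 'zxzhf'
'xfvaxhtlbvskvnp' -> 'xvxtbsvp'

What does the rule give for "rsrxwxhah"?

rrwhh

The rule is to keep every other character starting from the first (positions 1st, 3rd, 5th, ...).
Doing the same to "rsrxwxhah": "rrwhh".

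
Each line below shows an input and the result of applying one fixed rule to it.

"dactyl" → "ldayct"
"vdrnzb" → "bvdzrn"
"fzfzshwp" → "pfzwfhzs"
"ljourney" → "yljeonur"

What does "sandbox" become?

The transformation: swap the first and last characters, then take characters alternately from the front and the back (1st, last, 2nd, 2nd-last, ...).
"sandbox" → "xandbos" → "xsaonbd".

xsaonbd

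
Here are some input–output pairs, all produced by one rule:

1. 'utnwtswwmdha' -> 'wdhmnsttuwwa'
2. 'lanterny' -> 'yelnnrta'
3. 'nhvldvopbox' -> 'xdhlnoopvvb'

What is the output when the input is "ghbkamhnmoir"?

What's happening: sort the characters into alphabetical order, then swap the first and last characters.
So "ghbkamhnmoir" becomes "rbghhikmmnoa".

rbghhikmmnoa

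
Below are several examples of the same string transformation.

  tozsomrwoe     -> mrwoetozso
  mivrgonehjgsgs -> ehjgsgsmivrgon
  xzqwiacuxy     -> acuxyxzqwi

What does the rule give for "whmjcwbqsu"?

In each case the input is transformed by: swap the front and back halves of the string.
On "whmjcwbqsu" that produces "wbqsuwhmjc".

wbqsuwhmjc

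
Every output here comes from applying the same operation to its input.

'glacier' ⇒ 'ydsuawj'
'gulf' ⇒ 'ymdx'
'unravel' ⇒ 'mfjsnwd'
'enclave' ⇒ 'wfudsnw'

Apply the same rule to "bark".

tsjc

In each case the input is transformed by: shift every letter 8 places backward in the alphabet (wrapping around).
Applying that to "bark" gives "tsjc".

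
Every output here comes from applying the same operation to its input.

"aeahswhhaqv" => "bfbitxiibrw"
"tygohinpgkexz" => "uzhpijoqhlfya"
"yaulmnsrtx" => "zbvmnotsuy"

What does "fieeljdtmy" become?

gjffmkeunz

Looking at the pairs, the operation is to shift every letter 1 place forward in the alphabet (wrapping around).
So "fieeljdtmy" becomes "gjffmkeunz".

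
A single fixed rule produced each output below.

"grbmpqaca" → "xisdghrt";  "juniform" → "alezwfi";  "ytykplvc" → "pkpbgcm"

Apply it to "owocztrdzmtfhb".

fnftqkiuqdkwy

In each case the input is transformed by: delete the last character, then shift every letter 9 places backward in the alphabet (wrapping around).
Starting from "owocztrdzmtfhb": after the first operation, "owocztrdzmtfh"; after the second, "fnftqkiuqdkwy".
(Check on "ytykplvc": → "ytykplv" → "pkpbgcm" ✓)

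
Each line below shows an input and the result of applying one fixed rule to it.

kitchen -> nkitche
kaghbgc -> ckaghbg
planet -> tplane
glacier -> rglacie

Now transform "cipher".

The pattern: move the last character to the front.
For "cipher" the result is "rciphe".

rciphe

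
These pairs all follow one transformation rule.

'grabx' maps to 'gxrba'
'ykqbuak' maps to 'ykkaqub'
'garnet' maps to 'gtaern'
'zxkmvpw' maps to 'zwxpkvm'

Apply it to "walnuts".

The pattern: take characters alternately from the front and the back (1st, last, 2nd, 2nd-last, ...).
For "walnuts" the result is "wsatlun".

wsatlun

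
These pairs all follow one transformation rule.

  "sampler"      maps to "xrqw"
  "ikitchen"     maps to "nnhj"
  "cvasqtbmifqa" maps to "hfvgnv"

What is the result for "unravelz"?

zwaq

Rule — keep every other character starting from the first (positions 1st, 3rd, 5th, ...), then shift every letter 5 places forward in the alphabet (wrapping around).
Doing the same to "unravelz": "zwaq".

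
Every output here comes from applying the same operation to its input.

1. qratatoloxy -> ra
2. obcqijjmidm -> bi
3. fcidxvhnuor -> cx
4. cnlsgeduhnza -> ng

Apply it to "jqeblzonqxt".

Rule — keep one character in every 3, starting at position 2 (positions 2nd, 5th, 8th, ...), then delete the last 2 characters.
"jqeblzonqxt" → "qlnt" → "ql".

ql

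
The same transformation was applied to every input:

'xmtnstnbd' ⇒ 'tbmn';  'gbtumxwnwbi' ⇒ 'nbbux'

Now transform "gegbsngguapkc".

Rule — keep every other character starting from the second (positions 2nd, 4th, 6th, ...), then move the last 2 characters to the front (rotate right by 2).
"gegbsngguapkc" → "akebng".

akebng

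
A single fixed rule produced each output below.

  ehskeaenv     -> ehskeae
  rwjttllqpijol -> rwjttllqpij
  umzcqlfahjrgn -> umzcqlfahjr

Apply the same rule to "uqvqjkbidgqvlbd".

uqvqjkbidgqvl

Rule — delete the last 2 characters.
For "uqvqjkbidgqvlbd" the result is "uqvqjkbidgqvl".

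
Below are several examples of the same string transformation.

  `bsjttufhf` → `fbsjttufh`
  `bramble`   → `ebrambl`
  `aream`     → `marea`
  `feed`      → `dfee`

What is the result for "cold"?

dcol

Looking at the pairs, the operation is to move the last character to the front.
"cold" → "dcol".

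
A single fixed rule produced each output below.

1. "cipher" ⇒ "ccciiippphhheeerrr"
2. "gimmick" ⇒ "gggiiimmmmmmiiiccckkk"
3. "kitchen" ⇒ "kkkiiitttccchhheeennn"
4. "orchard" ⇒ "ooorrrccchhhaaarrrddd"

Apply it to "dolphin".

Rule — repeat every character 3 times.
Applying that to "dolphin" gives "dddooolllppphhhiiinnn".

dddooolllppphhhiiinnn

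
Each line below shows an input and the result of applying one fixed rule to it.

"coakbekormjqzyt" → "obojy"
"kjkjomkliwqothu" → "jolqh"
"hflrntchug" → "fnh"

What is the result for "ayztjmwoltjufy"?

yjojy

The transformation: keep one character in every 3, starting at position 2 (positions 2nd, 5th, 8th, ...).
"ayztjmwoltjufy" → "yjojy".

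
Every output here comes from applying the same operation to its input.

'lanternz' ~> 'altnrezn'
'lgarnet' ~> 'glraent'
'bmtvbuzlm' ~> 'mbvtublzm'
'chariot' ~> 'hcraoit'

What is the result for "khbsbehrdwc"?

hksbebrhwdc

The transformation: swap each adjacent pair of characters (1↔2, 3↔4, ...).
So "khbsbehrdwc" becomes "hksbebrhwdc".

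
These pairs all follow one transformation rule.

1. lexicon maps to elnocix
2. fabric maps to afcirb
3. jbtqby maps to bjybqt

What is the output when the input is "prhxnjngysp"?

The transformation: move the first 2 characters to the end (rotate left by 2), then reverse the string.
"prhxnjngysp" → "hxnjngysppr" → "rppsygnjnxh".

rppsygnjnxh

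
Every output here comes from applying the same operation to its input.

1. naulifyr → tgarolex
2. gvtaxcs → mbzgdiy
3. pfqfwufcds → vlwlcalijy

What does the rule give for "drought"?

jxuamnz

In each case the input is transformed by: shift every letter 6 places forward in the alphabet (wrapping around).
So "drought" becomes "jxuamnz".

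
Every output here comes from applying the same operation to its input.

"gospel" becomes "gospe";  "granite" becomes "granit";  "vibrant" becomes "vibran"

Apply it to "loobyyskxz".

loobyyskx

The rule is to delete the last character.
Applying that to "loobyyskxz" gives "loobyyskx".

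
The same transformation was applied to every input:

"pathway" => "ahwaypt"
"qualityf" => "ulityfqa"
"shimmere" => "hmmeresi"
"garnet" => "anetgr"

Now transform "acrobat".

Looking at the pairs, the operation is to move the first 2 characters to the end (rotate left by 2), then swap the first and last characters.
"acrobat" → "robatac" → "cobatar".
(Check on "garnet": → "rnetga" → "anetgr" ✓)

cobatar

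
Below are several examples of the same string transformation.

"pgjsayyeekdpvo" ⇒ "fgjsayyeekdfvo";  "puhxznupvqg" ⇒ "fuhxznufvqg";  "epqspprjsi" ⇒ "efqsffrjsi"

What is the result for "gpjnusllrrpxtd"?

gfjnusllrrfxtd

Each output is the input with this applied: replace every "p" with "f".
So "gpjnusllrrpxtd" becomes "gfjnusllrrfxtd".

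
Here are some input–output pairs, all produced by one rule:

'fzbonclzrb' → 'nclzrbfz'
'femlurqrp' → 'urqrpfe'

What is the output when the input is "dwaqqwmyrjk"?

The transformation: move the first 2 characters to the end (rotate left by 2), then delete the first 2 characters.
"dwaqqwmyrjk" → "aqqwmyrjkdw" → "qwmyrjkdw".

qwmyrjkdw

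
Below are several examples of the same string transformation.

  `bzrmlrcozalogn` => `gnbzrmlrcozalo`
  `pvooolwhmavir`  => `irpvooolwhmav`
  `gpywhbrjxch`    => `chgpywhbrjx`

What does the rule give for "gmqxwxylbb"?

bbgmqxwxyl

Looking at the pairs, the operation is to move the last 2 characters to the front (rotate right by 2).
On "gmqxwxylbb" that produces "bbgmqxwxyl".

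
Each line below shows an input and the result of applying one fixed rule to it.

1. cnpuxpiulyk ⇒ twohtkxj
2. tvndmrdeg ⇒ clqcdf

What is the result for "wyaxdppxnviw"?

wcoowmuhv

The transformation: shift every letter 1 place backward in the alphabet (wrapping around), then delete the first 3 characters.
Working it through for "wyaxdppxnviw": intermediate "vxzwcoowmuhv", final "wcoowmuhv".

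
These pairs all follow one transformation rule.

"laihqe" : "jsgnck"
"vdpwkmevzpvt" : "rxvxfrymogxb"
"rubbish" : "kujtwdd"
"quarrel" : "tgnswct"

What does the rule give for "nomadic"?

Rule — shift every letter 2 places forward in the alphabet (wrapping around), then move the last 3 characters to the front (rotate right by 3).
"nomadic" → "pqocfke" → "fkepqoc".
(Check on "quarrel": → "swcttgn" → "tgnswct" ✓)

fkepqoc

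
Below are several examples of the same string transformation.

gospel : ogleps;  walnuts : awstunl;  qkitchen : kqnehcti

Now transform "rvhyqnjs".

vrsjnqyh

The rule is to reverse the string, then move the last 2 characters to the front (rotate right by 2).
Working it through for "rvhyqnjs": intermediate "sjnqyhvr", final "vrsjnqyh".
(Check on "gospel": → "lepsog" → "ogleps" ✓)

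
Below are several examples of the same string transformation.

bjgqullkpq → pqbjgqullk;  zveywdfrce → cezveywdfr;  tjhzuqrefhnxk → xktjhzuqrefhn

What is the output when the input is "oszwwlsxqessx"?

Each output is the input with this applied: move the last 2 characters to the front (rotate right by 2).
Doing the same to "oszwwlsxqessx": "sxoszwwlsxqes".

sxoszwwlsxqes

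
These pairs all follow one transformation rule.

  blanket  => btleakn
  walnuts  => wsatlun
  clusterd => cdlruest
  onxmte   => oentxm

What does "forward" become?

fdorraw

What's happening: take characters alternately from the front and the back (1st, last, 2nd, 2nd-last, ...).
For "forward" the result is "fdorraw".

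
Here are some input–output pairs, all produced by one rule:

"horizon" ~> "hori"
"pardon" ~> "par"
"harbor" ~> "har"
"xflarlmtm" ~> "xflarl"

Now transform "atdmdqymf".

atdmdq

Rule — delete the last 3 characters.
"atdmdqymf" → "atdmdq".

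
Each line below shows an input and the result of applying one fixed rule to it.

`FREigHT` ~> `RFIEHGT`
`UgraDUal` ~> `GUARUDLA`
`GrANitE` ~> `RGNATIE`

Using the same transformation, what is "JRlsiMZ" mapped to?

RJSLMIZ

The pattern: swap each adjacent pair of characters (1↔2, 3↔4, ...), then convert every letter to uppercase.
"JRlsiMZ" → "RJSLMIZ".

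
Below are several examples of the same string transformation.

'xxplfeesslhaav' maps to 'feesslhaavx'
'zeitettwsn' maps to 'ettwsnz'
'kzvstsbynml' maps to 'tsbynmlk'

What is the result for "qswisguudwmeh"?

sguudwmehq

Looking at the pairs, the operation is to move the first character to the end, then delete the first 3 characters.
On "qswisguudwmeh": the first step gives "swisguudwmehq", and the second then gives "sguudwmehq".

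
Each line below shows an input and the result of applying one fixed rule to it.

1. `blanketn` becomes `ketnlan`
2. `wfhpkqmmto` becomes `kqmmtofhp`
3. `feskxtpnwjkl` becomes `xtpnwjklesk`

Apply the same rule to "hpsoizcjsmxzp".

izcjsmxzppso

In each case the input is transformed by: delete the first character, then move the first 3 characters to the end (rotate left by 3).
Applying that to "hpsoizcjsmxzp" gives "izcjsmxzppso".
(Check on "feskxtpnwjkl": → "eskxtpnwjkl" → "xtpnwjklesk" ✓)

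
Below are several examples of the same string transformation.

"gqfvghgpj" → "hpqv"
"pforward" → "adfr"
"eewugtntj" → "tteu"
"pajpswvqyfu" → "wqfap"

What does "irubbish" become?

The rule is to keep every other character starting from the second (positions 2nd, 4th, 6th, ...), then move the first 2 characters to the end (rotate left by 2).
On "irubbish": the first step gives "rbih", and the second then gives "ihrb".

ihrb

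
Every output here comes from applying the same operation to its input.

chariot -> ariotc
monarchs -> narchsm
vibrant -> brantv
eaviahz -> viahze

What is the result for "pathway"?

Rule — move the first character to the end, then delete the first character.
Applying both steps to "pathway": "athwayp", then "thwayp".

thwayp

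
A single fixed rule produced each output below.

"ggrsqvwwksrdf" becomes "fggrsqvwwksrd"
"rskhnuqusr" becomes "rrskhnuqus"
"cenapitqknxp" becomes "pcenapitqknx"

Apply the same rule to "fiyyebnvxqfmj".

What's happening: move the last character to the front.
Applying that to "fiyyebnvxqfmj" gives "jfiyyebnvxqfm".

jfiyyebnvxqfm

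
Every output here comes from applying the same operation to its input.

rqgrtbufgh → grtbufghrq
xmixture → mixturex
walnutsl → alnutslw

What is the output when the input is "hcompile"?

Looking at the pairs, the operation is to swap the front and back halves of the string, then move the last 3 characters to the front (rotate right by 3).
Applying both steps to "hcompile": "pilehcom", then "compileh".

compileh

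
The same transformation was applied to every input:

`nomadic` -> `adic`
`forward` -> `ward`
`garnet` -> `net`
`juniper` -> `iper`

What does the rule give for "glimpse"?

The transformation: delete the first 3 characters.
So "glimpse" becomes "mpse".

mpse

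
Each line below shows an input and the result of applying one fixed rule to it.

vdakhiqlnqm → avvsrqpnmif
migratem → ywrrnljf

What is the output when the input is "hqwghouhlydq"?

dbzvvtqmmmli

What's happening: sort the characters into reverse alphabetical order, then shift every letter 5 places forward in the alphabet (wrapping around).
On "hqwghouhlydq": the first step gives "ywuqqolhhhgd", and the second then gives "dbzvvtqmmmli".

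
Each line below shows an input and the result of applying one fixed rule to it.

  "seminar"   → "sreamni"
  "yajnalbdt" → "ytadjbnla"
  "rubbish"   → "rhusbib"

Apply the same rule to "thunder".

trheudn

In each case the input is transformed by: take characters alternately from the front and the back (1st, last, 2nd, 2nd-last, ...).
Doing the same to "thunder": "trheudn".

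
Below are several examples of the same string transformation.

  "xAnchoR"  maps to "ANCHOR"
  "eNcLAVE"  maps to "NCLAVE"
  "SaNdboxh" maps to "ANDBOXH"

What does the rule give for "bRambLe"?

In each case the input is transformed by: delete the first character, then convert every letter to uppercase.
So "bRambLe" becomes "RAMBLE".
(Check on "xAnchoR": → "AnchoR" → "ANCHOR" ✓)

RAMBLE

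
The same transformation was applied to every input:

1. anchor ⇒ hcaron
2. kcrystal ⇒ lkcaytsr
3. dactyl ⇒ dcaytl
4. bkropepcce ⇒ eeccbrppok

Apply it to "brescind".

The pattern: sort the characters into reverse alphabetical order, then swap the front and back halves of the string.
On "brescind": the first step gives "srniedcb", and the second then gives "edcbsrni".

edcbsrni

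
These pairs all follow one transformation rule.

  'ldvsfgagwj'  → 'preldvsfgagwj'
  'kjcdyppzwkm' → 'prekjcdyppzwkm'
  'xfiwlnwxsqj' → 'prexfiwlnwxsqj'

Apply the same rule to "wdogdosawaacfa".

In each case the input is transformed by: prepend "pre".
For "wdogdosawaacfa" the result is "prewdogdosawaacfa".

prewdogdosawaacfa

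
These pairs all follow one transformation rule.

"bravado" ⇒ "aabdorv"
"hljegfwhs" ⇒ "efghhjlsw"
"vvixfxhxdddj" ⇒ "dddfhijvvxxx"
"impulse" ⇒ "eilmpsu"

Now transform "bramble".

abbelmr

In each case the input is transformed by: sort the characters into alphabetical order.
Applying that to "bramble" gives "abbelmr".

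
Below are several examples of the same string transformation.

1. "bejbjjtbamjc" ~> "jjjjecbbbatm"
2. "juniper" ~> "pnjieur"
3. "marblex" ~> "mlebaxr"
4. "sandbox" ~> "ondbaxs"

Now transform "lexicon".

Each output is the input with this applied: sort the characters into reverse alphabetical order, then move the first 2 characters to the end (rotate left by 2).
For "lexicon", step one produces "xonliec"; step two turns that into "nliecxo".

nliecxo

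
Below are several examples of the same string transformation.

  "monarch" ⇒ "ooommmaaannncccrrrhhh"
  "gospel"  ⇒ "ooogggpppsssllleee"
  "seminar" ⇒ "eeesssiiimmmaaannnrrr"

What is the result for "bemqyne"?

What's happening: swap each adjacent pair of characters (1↔2, 3↔4, ...), then repeat every character 3 times.
Applying both steps to "bemqyne": "ebqmnye", then "eeebbbqqqmmmnnnyyyeee".

eeebbbqqqmmmnnnyyyeee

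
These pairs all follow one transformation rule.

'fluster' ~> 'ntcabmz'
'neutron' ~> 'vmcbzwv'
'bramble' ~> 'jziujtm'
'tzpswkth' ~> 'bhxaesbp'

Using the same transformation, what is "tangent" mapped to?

bivomvb

Rule — shift every letter 8 places forward in the alphabet (wrapping around).
So "tangent" becomes "bivomvb".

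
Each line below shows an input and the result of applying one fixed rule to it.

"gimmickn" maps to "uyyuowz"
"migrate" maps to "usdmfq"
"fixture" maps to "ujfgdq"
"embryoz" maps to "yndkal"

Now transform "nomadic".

What's happening: delete the first character, then shift every letter 12 places forward in the alphabet (wrapping around).
"nomadic" → "aympuo".

aympuo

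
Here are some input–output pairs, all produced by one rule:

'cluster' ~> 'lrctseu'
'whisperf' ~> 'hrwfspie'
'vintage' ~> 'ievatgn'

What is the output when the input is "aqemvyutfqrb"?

The pattern: swap each adjacent pair of characters (1↔2, 3↔4, ...), then take characters alternately from the front and the back (1st, last, 2nd, 2nd-last, ...).
On "aqemvyutfqrb": the first step gives "qameyvtuqfbr", and the second then gives "qrabmfeqyuvt".

qrabmfeqyuvt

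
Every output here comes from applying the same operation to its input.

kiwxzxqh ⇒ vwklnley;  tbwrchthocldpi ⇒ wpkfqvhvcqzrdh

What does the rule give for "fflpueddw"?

The rule is to swap the first and last characters, then shift every letter 12 places backward in the alphabet (wrapping around).
Applying both steps to "fflpueddw": "wflpueddf", then "ktzdisrrt".
(Check on "kiwxzxqh": → "hiwxzxqk" → "vwklnley" ✓)

ktzdisrrt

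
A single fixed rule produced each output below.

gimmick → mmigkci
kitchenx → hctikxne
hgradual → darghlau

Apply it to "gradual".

In each case the input is transformed by: move the last 3 characters to the front (rotate right by 3), then reverse the string.
For "gradual", step one produces "ualgrad"; step two turns that into "darglau".
(Check on "gimmick": → "ickgimm" → "mmigkci" ✓)

darglau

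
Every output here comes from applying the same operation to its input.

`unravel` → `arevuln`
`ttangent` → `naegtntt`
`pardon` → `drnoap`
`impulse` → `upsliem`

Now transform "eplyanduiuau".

ylnauduiuape

The transformation: move the first 2 characters to the end (rotate left by 2), then swap each adjacent pair of characters (1↔2, 3↔4, ...).
On "eplyanduiuau": the first step gives "lyanduiuauep", and the second then gives "ylnauduiuape".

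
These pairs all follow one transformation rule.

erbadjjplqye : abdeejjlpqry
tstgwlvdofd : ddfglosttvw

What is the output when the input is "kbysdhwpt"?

Looking at the pairs, the operation is to sort the characters into alphabetical order.
On "kbysdhwpt" that produces "bdhkpstwy".

bdhkpstwy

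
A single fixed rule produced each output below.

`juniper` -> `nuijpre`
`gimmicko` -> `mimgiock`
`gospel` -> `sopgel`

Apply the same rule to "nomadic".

Rule — move the first 2 characters to the end (rotate left by 2), then take characters alternately from the front and the back (1st, last, 2nd, 2nd-last, ...).
On "nomadic" that produces "moandci".
(Check on "juniper": → "niperju" → "nuijpre" ✓)

moandci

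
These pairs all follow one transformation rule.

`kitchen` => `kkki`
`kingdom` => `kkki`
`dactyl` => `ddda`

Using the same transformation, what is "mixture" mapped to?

What's happening: repeat every character 3 times, then keep only the first 4 characters.
On "mixture": the first step gives "mmmiiixxxtttuuurrreee", and the second then gives "mmmi".

mmmi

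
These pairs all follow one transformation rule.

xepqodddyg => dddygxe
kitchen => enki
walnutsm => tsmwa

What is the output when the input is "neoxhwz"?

wzne

The pattern: move the first 2 characters to the end (rotate left by 2), then delete the first 3 characters.
For "neoxhwz", step one produces "oxhwzne"; step two turns that into "wzne".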